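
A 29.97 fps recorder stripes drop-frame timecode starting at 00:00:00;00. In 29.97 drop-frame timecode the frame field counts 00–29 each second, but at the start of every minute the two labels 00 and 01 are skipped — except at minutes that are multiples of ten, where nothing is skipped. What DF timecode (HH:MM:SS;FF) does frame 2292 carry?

00:01:16;14

Each 10-minute DF block holds 10 × 60 × 30 − 9 × 2 = 17982 frames. 2292 ÷ 17982 → 0 full blocks, remainder 2292.
Within the partial block the first minute is 1800 frames and each further minute 1798, so 1 further minute boundary passed. Total skipped labels = 18 × 0 + 2 × 1 = 2.
Non-drop label index = 2292 + 2 = 2294; at 30 labels/s that is 00:01:16:14, i.e. DF 00:01:16;14.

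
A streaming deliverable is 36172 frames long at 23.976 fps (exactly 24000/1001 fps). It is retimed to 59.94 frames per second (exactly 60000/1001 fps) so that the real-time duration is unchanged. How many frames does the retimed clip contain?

90430 frames

Target frames = source frames × (target rate / source rate) = 36172 × (60000/1001)/(24000/1001) = 36172 × 5/2 = 90430.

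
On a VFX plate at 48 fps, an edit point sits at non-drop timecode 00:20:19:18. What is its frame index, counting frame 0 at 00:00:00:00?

Total seconds to the label: (0 × 3600 + 20 × 60 + 19) = 1219.
Frame index = 1219 × 48 + 18 = 58530.

frame 58530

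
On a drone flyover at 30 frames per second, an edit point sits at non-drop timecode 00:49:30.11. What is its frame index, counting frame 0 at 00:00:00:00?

Total seconds to the label: (0 × 3600 + 49 × 60 + 30) = 2970.
Frame index = 2970 × 30 + 11 = 89111.

frame 89111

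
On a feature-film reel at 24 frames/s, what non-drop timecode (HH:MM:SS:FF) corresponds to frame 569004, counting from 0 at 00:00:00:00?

569004 ÷ 24 = 23708 full seconds, remainder 12 frames.
23708 s = 6 h 35 min 8 s.
Timecode: 06:35:08:12.

06:35:08:12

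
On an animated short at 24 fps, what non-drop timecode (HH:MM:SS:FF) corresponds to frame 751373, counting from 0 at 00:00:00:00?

751373 ÷ 24 = 31307 full seconds, remainder 5 frames.
31307 s = 8 h 41 min 47 s.
Timecode: 08:41:47:05.

08:41:47:05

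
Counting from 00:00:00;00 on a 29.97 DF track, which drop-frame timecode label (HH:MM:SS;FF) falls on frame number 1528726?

14:10:08;16

Ten DF minutes hold 17982 frames, so frame 1528726 lies in block 85 (frames 1528470–1546451) with 256 frames into that block.
The block's first minute is 1800 frames and the rest 1798 each; 256 frames reaches minute 0, so 85 × 18 + 0 × 2 = 1530 labels have been skipped so far.
Adding those back, label number 1528726 + 1530 = 1530256 at 30 labels/s is 51008 s + 16 f = 14 h 10 min 8 s frame 16, i.e. 14:10:08;16.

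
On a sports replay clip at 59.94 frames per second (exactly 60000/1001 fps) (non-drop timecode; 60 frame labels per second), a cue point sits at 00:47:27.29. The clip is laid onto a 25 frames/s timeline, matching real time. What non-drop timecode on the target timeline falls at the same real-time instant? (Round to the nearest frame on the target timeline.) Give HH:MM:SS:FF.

Source frame index: (0×3600 + 47×60 + 27) × 60 + 29 = 170849.
Real time: 170849 / (60000/1001) = 171019849/60000 s.
Target frame: (171019849/60000) × (25) = 171019849/2400 ≈ 71258.270 → 71258.
At 25 labels/s: frame 71258 → 00:47:30:08.

00:47:30:08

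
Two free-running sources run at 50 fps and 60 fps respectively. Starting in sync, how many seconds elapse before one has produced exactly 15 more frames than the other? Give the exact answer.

1.5 seconds

The gap grows by |60 − 50| = 10 frames per second.
Time for a 15-frame gap: 15 ÷ (10) = 1.5 s.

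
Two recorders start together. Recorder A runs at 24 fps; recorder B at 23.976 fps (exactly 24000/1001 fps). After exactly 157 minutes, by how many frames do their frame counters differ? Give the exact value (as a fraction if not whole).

226080/1001 frames

157 min = 9420 s.
A emits 24 × 9420 = 226080 frames; B emits 24000/1001 × 9420 = 226080000/1001.
Difference = 226080/1001 frames (≈ 225.8541); B is behind A.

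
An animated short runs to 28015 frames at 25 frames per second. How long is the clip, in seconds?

1120.6 seconds

Running time = 28015 / (25) = 1120.6 s.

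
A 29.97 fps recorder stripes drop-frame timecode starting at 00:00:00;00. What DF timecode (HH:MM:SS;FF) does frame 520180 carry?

04:49:16;22

Each 10-minute DF block holds 10 × 60 × 30 − 9 × 2 = 17982 frames. 520180 ÷ 17982 → 28 full blocks, remainder 16684.
Within the partial block the first minute is 1800 frames and each further minute 1798, so 9 further minute boundaries passed. Total skipped labels = 18 × 28 + 2 × 9 = 522.
Non-drop label index = 520180 + 522 = 520702; at 30 labels/s that is 04:49:16:22, i.e. DF 04:49:16;22.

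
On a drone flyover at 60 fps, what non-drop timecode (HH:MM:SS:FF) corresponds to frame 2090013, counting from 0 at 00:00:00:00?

2090013 ÷ 60 = 34833 full seconds, remainder 33 frames.
34833 s = 9 h 40 min 33 s.
Timecode: 09:40:33:33.

09:40:33:33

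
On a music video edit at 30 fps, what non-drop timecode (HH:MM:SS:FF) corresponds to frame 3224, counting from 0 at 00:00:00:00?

00:01:47:14

3224 ÷ 30 = 107 full seconds, remainder 14 frames.
107 s = 0 h 1 min 47 s.
Timecode: 00:01:47:14.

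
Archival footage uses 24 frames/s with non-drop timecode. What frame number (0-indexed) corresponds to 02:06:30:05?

frame 182165

Total seconds to the label: (2 × 3600 + 6 × 60 + 30) = 7590.
Frame index = 7590 × 24 + 5 = 182165.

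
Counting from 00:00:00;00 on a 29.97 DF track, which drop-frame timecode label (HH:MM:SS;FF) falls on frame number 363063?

Ten DF minutes hold 17982 frames, so frame 363063 lies in block 20 (frames 359640–377621) with 3423 frames into that block.
The block's first minute is 1800 frames and the rest 1798 each; 3423 frames reaches minute 1, so 20 × 18 + 1 × 2 = 362 labels have been skipped so far.
Adding those back, label number 363063 + 362 = 363425 at 30 labels/s is 12114 s + 5 f = 3 h 21 min 54 s frame 5, i.e. 03:21:54;05.

03:21:54;05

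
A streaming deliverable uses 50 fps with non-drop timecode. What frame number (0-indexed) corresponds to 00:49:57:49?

Total seconds to the label: (0 × 3600 + 49 × 60 + 57) = 2997.
Frame index = 2997 × 50 + 49 = 149899.

149899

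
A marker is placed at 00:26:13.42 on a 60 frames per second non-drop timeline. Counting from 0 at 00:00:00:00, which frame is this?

Total seconds to the label: (0 × 3600 + 26 × 60 + 13) = 1573.
Frame index = 1573 × 60 + 42 = 94422.

94422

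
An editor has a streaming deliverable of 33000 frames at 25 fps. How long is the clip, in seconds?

1320 seconds

Running time = 33000 / (25) = 1320 s.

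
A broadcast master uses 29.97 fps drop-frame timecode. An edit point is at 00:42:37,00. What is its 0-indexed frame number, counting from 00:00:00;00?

76634

As if non-drop at 30 labels/s: (0 × 3600 + 42 × 60 + 37) × 30 + 0 = 76710.
Minute boundaries passed: 42; those not divisible by 10: 42 − 4 = 38; dropped labels = 2 × 38 = 76.
Actual frame index = 76710 − 76 = 76634.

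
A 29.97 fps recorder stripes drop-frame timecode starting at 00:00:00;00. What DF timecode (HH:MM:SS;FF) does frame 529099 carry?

04:54:14;09

Ten DF minutes hold 17982 frames, so frame 529099 lies in block 29 (frames 521478–539459) with 7621 frames into that block.
The block's first minute is 1800 frames and the rest 1798 each; 7621 frames reaches minute 4, so 29 × 18 + 4 × 2 = 530 labels have been skipped so far.
Adding those back, label number 529099 + 530 = 529629 at 30 labels/s is 17654 s + 9 f = 4 h 54 min 14 s frame 9, i.e. 04:54:14;09.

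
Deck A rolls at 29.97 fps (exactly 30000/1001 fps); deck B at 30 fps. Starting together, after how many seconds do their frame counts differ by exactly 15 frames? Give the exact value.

The gap grows by |30 − 30000/1001| = 30/1001 frames per second.
Time for a 15-frame gap: 15 ÷ (30/1001) = 500.5 s.

500.5 seconds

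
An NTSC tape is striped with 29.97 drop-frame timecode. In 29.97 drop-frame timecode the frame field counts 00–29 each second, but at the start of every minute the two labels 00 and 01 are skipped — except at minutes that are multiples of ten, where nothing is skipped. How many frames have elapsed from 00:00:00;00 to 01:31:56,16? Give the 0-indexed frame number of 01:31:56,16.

As if non-drop at 30 labels/s: (1 × 3600 + 31 × 60 + 56) × 30 + 16 = 165496.
Minute boundaries passed: 91; those not divisible by 10: 91 − 9 = 82; dropped labels = 2 × 82 = 164.
Actual frame index = 165496 − 164 = 165332.

165332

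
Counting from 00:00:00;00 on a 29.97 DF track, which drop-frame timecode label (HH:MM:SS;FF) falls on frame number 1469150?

13:37:00;22

Ten DF minutes hold 17982 frames, so frame 1469150 lies in block 81 (frames 1456542–1474523) with 12608 frames into that block.
The block's first minute is 1800 frames and the rest 1798 each; 12608 frames reaches minute 7, so 81 × 18 + 7 × 2 = 1472 labels have been skipped so far.
Adding those back, label number 1469150 + 1472 = 1470622 at 30 labels/s is 49020 s + 22 f = 13 h 37 min 0 s frame 22, i.e. 13:37:00;22.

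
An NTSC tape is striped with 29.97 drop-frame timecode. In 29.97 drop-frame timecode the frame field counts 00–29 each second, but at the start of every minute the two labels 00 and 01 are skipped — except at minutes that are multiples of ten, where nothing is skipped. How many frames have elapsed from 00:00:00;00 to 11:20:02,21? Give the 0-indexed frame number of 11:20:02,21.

1222857

Complete 10-minute blocks: 68, each 17982 frames → 1222776.
Remaining 0 whole minutes in the current block: 0 frames.
Within the current minute: 2 × 30 + 21 = 81. Total = 1222776 + 0 + 81 = 1222857.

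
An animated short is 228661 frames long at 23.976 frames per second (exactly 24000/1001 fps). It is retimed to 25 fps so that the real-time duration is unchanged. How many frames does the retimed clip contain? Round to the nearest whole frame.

238427 frames

Frames at target rate = 228661 × (25) / (24000/1001) = 228889661/960 ≈ 238426.730.
Nearest whole frame: 238427.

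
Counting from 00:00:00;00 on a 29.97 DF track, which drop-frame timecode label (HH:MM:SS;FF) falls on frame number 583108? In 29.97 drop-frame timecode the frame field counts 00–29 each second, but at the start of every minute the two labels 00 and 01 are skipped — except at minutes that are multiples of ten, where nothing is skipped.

05:24:16;12

Each 10-minute DF block holds 10 × 60 × 30 − 9 × 2 = 17982 frames. 583108 ÷ 17982 → 32 full blocks, remainder 7684.
Within the partial block the first minute is 1800 frames and each further minute 1798, so 4 further minute boundaries passed. Total skipped labels = 18 × 32 + 2 × 4 = 584.
Non-drop label index = 583108 + 584 = 583692; at 30 labels/s that is 05:24:16:12, i.e. DF 05:24:16;12.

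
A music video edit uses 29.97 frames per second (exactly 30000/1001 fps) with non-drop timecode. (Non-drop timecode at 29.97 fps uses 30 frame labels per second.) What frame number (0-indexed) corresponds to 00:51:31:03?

Total seconds to the label: (0 × 3600 + 51 × 60 + 31) = 3091.
Frame index = 3091 × 30 + 3 = 92733.

92733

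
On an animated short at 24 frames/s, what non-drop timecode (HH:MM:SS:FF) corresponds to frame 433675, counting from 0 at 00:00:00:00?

05:01:09:19

433675 ÷ 24 = 18069 full seconds, remainder 19 frames.
18069 s = 5 h 1 min 9 s.
Timecode: 05:01:09:19.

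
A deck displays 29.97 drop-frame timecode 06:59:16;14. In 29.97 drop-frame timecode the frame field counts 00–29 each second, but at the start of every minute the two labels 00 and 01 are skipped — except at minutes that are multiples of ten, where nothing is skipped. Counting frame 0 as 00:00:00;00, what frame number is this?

753938

Complete 10-minute blocks: 41, each 17982 frames → 737262.
Remaining 9 whole minutes in the current block: 1800 + 8 × 1798 = 16184 frames.
Within the current minute: 16 × 30 + 14 − 2 = 492 (labels ;00/;01 skipped at this minute). Total = 737262 + 16184 + 492 = 753938.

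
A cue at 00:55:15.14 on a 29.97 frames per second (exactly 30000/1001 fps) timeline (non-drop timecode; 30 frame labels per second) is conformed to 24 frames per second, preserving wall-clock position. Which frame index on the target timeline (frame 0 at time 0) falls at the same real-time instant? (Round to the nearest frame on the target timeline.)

frame 79651

Source frame index: (0×3600 + 55×60 + 15) × 30 + 14 = 99464.
Real time: 99464 / (30000/1001) = 12445433/3750 s.
Target frame: (12445433/3750) × (24) = 49781732/625 ≈ 79650.771 → 79651.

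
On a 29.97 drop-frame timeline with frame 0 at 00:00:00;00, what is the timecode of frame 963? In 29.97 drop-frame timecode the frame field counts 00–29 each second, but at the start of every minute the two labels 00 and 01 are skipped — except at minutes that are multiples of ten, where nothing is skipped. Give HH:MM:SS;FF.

Each 10-minute DF block holds 10 × 60 × 30 − 9 × 2 = 17982 frames. 963 ÷ 17982 → 0 full blocks, remainder 963.
Within the partial block the first minute is 1800 frames and each further minute 1798, so 0 further minute boundaries passed. Total skipped labels = 18 × 0 + 2 × 0 = 0.
Non-drop label index = 963 + 0 = 963; at 30 labels/s that is 00:00:32:03, i.e. DF 00:00:32;03.

00:00:32;03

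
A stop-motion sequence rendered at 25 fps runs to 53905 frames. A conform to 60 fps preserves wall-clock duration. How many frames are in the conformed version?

Target frames = source frames × (target rate / source rate) = 53905 × (60)/(25) = 53905 × 12/5 = 129372.

129372 frames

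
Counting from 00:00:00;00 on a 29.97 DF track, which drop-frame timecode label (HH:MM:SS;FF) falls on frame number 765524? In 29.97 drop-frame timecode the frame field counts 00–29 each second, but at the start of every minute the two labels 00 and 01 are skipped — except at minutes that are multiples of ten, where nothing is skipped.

07:05:43;00

Ten DF minutes hold 17982 frames, so frame 765524 lies in block 42 (frames 755244–773225) with 10280 frames into that block.
The block's first minute is 1800 frames and the rest 1798 each; 10280 frames reaches minute 5, so 42 × 18 + 5 × 2 = 766 labels have been skipped so far.
Adding those back, label number 765524 + 766 = 766290 at 30 labels/s is 25543 s + 0 f = 7 h 5 min 43 s frame 0, i.e. 07:05:43;00.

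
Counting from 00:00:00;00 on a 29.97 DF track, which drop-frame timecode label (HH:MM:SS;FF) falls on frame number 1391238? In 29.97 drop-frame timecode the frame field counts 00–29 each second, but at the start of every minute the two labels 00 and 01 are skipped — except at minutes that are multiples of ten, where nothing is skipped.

12:53:41;00

Each 10-minute DF block holds 10 × 60 × 30 − 9 × 2 = 17982 frames. 1391238 ÷ 17982 → 77 full blocks, remainder 6624.
Within the partial block the first minute is 1800 frames and each further minute 1798, so 3 further minute boundaries passed. Total skipped labels = 18 × 77 + 2 × 3 = 1392.
Non-drop label index = 1391238 + 1392 = 1392630; at 30 labels/s that is 12:53:41:00, i.e. DF 12:53:41;00.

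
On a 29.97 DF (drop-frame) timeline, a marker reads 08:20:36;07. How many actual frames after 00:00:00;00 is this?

900187

As if non-drop at 30 labels/s: (8 × 3600 + 20 × 60 + 36) × 30 + 7 = 901087.
Minute boundaries passed: 500; those not divisible by 10: 500 − 50 = 450; dropped labels = 2 × 450 = 900.
Actual frame index = 901087 − 900 = 900187.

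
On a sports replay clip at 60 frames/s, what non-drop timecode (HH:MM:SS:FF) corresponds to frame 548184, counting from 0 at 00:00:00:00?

548184 ÷ 60 = 9136 full seconds, remainder 24 frames.
9136 s = 2 h 32 min 16 s.
Timecode: 02:32:16:24.

02:32:16:24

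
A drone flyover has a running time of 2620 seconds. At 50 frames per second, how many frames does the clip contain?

131000 frames

Frames = 2620 × 50 = 131000.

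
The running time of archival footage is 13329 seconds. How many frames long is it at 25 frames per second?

Frames = 13329 × 25 = 333225.

333225 frames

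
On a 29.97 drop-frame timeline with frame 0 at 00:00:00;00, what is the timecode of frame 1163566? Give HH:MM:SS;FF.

Each 10-minute DF block holds 10 × 60 × 30 − 9 × 2 = 17982 frames. 1163566 ÷ 17982 → 64 full blocks, remainder 12718.
Within the partial block the first minute is 1800 frames and each further minute 1798, so 7 further minute boundaries passed. Total skipped labels = 18 × 64 + 2 × 7 = 1166.
Non-drop label index = 1163566 + 1166 = 1164732; at 30 labels/s that is 10:47:04:12, i.e. DF 10:47:04;12.

10:47:04;12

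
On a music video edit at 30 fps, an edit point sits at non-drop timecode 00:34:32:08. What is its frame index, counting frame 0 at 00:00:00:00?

Total seconds to the label: (0 × 3600 + 34 × 60 + 32) = 2072.
Frame index = 2072 × 30 + 8 = 62168.

62168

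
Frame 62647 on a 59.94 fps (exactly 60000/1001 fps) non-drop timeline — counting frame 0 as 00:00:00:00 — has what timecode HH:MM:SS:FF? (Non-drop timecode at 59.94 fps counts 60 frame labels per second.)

62647 ÷ 60 = 1044 full seconds, remainder 7 frames.
1044 s = 0 h 17 min 24 s.
Timecode: 00:17:24:07.

00:17:24:07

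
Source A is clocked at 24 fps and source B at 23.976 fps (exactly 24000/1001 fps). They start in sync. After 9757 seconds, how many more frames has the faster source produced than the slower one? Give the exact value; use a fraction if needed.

A emits 24 × 9757 = 234168 frames; B emits 24000/1001 × 9757 = 21288000/91.
Difference = 21288/91 frames (≈ 233.9341); B is behind A.

21288/91 frames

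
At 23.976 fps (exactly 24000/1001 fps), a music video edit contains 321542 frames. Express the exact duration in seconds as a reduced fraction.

Running time = 321542 ÷ (24000/1001) = 321542 × 1001/24000 = 160931771/12000 s.

160931771/12000 seconds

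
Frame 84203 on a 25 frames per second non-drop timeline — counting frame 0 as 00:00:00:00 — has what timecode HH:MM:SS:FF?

00:56:08:03

84203 ÷ 25 = 3368 full seconds, remainder 3 frames.
3368 s = 0 h 56 min 8 s.
Timecode: 00:56:08:03.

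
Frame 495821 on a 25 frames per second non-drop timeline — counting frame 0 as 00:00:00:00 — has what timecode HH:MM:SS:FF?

05:30:32:21

495821 ÷ 25 = 19832 full seconds, remainder 21 frames.
19832 s = 5 h 30 min 32 s.
Timecode: 05:30:32:21.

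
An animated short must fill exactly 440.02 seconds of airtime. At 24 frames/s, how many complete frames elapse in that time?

Frames = 440.02 × 24 = 264012/25 ≈ 10560.4800.
Complete frames: 10560.

10560 frames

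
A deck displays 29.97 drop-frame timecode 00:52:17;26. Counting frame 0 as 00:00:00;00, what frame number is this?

94042

Complete 10-minute blocks: 5, each 17982 frames → 89910.
Remaining 2 whole minutes in the current block: 1800 + 1 × 1798 = 3598 frames.
Within the current minute: 17 × 30 + 26 − 2 = 534 (labels ;00/;01 skipped at this minute). Total = 89910 + 3598 + 534 = 94042.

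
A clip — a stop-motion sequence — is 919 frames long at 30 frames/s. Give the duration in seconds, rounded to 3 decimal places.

Running time = 919 × 1/30 = 919/30 s ≈ 30.633 s.

30.633 seconds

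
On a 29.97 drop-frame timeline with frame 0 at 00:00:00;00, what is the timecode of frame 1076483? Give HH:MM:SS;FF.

Ten DF minutes hold 17982 frames, so frame 1076483 lies in block 59 (frames 1060938–1078919) with 15545 frames into that block.
The block's first minute is 1800 frames and the rest 1798 each; 15545 frames reaches minute 8, so 59 × 18 + 8 × 2 = 1078 labels have been skipped so far.
Adding those back, label number 1076483 + 1078 = 1077561 at 30 labels/s is 35918 s + 21 f = 9 h 58 min 38 s frame 21, i.e. 09:58:38;21.

09:58:38;21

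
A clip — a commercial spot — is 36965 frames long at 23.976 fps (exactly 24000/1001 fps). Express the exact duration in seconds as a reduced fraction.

7400393/4800 seconds

Running time = 36965 ÷ (24000/1001) = 36965 × 1001/24000 = 7400393/4800 s.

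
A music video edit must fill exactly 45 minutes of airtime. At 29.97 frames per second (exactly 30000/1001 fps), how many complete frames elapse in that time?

80919 frames

45 min = 2700 s.
Frames = 2700 × 30000/1001 = 81000000/1001 ≈ 80919.0809.
Complete frames: 80919.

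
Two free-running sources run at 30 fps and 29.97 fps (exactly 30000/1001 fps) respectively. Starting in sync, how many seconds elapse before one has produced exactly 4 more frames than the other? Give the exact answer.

2002/15 seconds

The gap grows by |30000/1001 − 30| = 30/1001 frames per second.
Time for a 4-frame gap: 4 ÷ (30/1001) = 2002/15 s.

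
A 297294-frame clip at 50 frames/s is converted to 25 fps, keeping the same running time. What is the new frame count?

Target frames = source frames × (target rate / source rate) = 297294 × (25)/(50) = 297294 × 1/2 = 148647.

148647 frames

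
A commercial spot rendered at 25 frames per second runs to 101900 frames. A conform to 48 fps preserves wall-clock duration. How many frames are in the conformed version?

195648 frames

Target frames = source frames × (target rate / source rate) = 101900 × (48)/(25) = 101900 × 48/25 = 195648.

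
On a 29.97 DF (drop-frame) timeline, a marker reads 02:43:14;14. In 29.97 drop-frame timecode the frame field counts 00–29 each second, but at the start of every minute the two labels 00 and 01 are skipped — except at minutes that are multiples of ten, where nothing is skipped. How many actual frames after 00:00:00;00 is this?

As if non-drop at 30 labels/s: (2 × 3600 + 43 × 60 + 14) × 30 + 14 = 293834.
Minute boundaries passed: 163; those not divisible by 10: 163 − 16 = 147; dropped labels = 2 × 147 = 294.
Actual frame index = 293834 − 294 = 293540.

293540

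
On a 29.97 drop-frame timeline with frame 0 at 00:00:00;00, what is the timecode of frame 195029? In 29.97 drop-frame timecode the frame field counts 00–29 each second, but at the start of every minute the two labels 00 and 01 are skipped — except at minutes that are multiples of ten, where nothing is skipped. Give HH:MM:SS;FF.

Each 10-minute DF block holds 10 × 60 × 30 − 9 × 2 = 17982 frames. 195029 ÷ 17982 → 10 full blocks, remainder 15209.
Within the partial block the first minute is 1800 frames and each further minute 1798, so 8 further minute boundaries passed. Total skipped labels = 18 × 10 + 2 × 8 = 196.
Non-drop label index = 195029 + 196 = 195225; at 30 labels/s that is 01:48:27:15, i.e. DF 01:48:27;15.

01:48:27;15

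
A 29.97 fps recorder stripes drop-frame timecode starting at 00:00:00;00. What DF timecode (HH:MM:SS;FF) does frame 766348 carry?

07:06:10;16

Each 10-minute DF block holds 10 × 60 × 30 − 9 × 2 = 17982 frames. 766348 ÷ 17982 → 42 full blocks, remainder 11104.
Within the partial block the first minute is 1800 frames and each further minute 1798, so 6 further minute boundaries passed. Total skipped labels = 18 × 42 + 2 × 6 = 768.
Non-drop label index = 766348 + 768 = 767116; at 30 labels/s that is 07:06:10:16, i.e. DF 07:06:10;16.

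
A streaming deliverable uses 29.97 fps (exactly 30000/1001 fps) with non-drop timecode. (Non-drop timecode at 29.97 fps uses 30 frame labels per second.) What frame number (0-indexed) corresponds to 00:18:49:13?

frame 33883

Total seconds to the label: (0 × 3600 + 18 × 60 + 49) = 1129.
Frame index = 1129 × 30 + 13 = 33883.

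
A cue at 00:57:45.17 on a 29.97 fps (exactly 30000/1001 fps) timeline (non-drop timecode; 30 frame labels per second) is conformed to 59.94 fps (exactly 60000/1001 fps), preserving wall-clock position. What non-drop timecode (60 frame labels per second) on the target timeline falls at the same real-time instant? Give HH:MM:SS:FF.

00:57:45:34

Source frame index: (0×3600 + 57×60 + 45) × 30 + 17 = 103967.
Real time: 103967 / (30000/1001) = 104070967/30000 s.
Target frame: (104070967/30000) × (60000/1001) = 207934.
At 60 labels/s: frame 207934 → 00:57:45:34.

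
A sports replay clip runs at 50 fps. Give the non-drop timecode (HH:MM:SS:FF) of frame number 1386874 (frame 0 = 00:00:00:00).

1386874 ÷ 50 = 27737 full seconds, remainder 24 frames.
27737 s = 7 h 42 min 17 s.
Timecode: 07:42:17:24.

07:42:17:24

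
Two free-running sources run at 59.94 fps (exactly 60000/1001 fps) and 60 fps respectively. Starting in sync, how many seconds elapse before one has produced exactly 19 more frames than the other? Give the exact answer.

The gap grows by |60 − 60000/1001| = 60/1001 frames per second.
Time for a 19-frame gap: 19 ÷ (60/1001) = 19019/60 s.

19019/60 seconds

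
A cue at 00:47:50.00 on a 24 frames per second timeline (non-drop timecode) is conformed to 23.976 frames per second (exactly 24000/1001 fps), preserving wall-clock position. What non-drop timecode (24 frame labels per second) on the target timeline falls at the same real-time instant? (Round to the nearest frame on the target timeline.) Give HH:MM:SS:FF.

00:47:47:03

Source frame index: (0×3600 + 47×60 + 50) × 24 + 0 = 68880.
Real time: 68880 / (24) = 2870 s.
Target frame: (2870) × (24000/1001) = 9840000/143 ≈ 68811.189 → 68811.
At 24 labels/s: frame 68811 → 00:47:47:03.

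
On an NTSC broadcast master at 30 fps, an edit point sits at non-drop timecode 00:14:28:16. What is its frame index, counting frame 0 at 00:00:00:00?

Total seconds to the label: (0 × 3600 + 14 × 60 + 28) = 868.
Frame index = 868 × 30 + 16 = 26056.

frame 26056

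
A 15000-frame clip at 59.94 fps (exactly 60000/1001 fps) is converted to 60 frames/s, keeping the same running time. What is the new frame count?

15015 frames

Target frames = source frames × (target rate / source rate) = 15000 × (60)/(60000/1001) = 15000 × 1001/1000 = 15015.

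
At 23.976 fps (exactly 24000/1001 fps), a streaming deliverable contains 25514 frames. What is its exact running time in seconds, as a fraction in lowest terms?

Running time = 25514 ÷ (24000/1001) = 25514 × 1001/24000 = 12769757/12000 s.

12769757/12000 seconds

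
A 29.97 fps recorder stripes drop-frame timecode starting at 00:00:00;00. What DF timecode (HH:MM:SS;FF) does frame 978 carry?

Each 10-minute DF block holds 10 × 60 × 30 − 9 × 2 = 17982 frames. 978 ÷ 17982 → 0 full blocks, remainder 978.
Within the partial block the first minute is 1800 frames and each further minute 1798, so 0 further minute boundaries passed. Total skipped labels = 18 × 0 + 2 × 0 = 0.
Non-drop label index = 978 + 0 = 978; at 30 labels/s that is 00:00:32:18, i.e. DF 00:00:32;18.

00:00:32;18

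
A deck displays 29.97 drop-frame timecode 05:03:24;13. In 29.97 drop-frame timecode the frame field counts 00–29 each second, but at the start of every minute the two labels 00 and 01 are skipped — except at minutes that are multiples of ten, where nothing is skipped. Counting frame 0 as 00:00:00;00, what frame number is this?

Complete 10-minute blocks: 30, each 17982 frames → 539460.
Remaining 3 whole minutes in the current block: 1800 + 2 × 1798 = 5396 frames.
Within the current minute: 24 × 30 + 13 − 2 = 731 (labels ;00/;01 skipped at this minute). Total = 539460 + 5396 + 731 = 545587.

545587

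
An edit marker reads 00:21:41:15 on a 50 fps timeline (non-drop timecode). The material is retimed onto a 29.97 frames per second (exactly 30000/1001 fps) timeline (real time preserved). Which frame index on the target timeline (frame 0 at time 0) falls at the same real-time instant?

Source frame index: (0×3600 + 21×60 + 41) × 50 + 15 = 65065.
Real time: 65065 / (50) = 13013/10 s.
Target frame: (13013/10) × (30000/1001) = 39000.

frame 39000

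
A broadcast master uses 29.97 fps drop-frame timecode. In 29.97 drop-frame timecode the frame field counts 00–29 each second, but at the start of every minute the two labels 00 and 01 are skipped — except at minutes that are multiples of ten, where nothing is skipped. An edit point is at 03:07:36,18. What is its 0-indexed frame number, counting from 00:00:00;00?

As if non-drop at 30 labels/s: (3 × 3600 + 7 × 60 + 36) × 30 + 18 = 337698.
Minute boundaries passed: 187; those not divisible by 10: 187 − 18 = 169; dropped labels = 2 × 169 = 338.
Actual frame index = 337698 − 338 = 337360.

337360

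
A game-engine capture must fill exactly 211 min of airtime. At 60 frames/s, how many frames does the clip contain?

211 min = 12660 s.
Frames = 12660 × 60 = 759600.

759600 frames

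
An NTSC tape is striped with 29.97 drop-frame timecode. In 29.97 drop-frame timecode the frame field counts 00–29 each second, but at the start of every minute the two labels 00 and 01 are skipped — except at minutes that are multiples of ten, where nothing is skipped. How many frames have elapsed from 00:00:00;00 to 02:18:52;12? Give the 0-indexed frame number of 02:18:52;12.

249722

As if non-drop at 30 labels/s: (2 × 3600 + 18 × 60 + 52) × 30 + 12 = 249972.
Minute boundaries passed: 138; those not divisible by 10: 138 − 13 = 125; dropped labels = 2 × 125 = 250.
Actual frame index = 249972 − 250 = 249722.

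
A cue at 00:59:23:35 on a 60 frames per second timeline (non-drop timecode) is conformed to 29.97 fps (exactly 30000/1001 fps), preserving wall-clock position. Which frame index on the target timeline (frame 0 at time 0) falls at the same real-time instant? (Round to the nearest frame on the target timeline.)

Source frame index: (0×3600 + 59×60 + 23) × 60 + 35 = 213815.
Real time: 213815 / (60) = 42763/12 s.
Target frame: (42763/12) × (30000/1001) = 15272500/143 ≈ 106800.699 → 106801.

frame 106801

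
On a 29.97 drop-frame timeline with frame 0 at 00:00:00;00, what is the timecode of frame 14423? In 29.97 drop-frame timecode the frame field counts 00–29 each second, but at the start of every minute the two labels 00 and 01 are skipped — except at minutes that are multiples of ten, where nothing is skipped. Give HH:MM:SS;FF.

00:08:01;09

Each 10-minute DF block holds 10 × 60 × 30 − 9 × 2 = 17982 frames. 14423 ÷ 17982 → 0 full blocks, remainder 14423.
Within the partial block the first minute is 1800 frames and each further minute 1798, so 8 further minute boundaries passed. Total skipped labels = 18 × 0 + 2 × 8 = 16.
Non-drop label index = 14423 + 16 = 14439; at 30 labels/s that is 00:08:01:09, i.e. DF 00:08:01;09.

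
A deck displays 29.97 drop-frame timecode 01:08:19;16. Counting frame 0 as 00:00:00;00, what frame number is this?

122862

As if non-drop at 30 labels/s: (1 × 3600 + 8 × 60 + 19) × 30 + 16 = 122986.
Minute boundaries passed: 68; those not divisible by 10: 68 − 6 = 62; dropped labels = 2 × 62 = 124.
Actual frame index = 122986 − 124 = 122862.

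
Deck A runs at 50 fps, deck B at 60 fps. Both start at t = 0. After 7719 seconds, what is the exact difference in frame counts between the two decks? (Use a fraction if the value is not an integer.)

A emits 50 × 7719 = 385950 frames; B emits 60 × 7719 = 463140.
Difference = 77190 frames; B is ahead of A.

77190 frames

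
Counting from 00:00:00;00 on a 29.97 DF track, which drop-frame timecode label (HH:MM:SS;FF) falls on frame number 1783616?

Each 10-minute DF block holds 10 × 60 × 30 − 9 × 2 = 17982 frames. 1783616 ÷ 17982 → 99 full blocks, remainder 3398.
Within the partial block the first minute is 1800 frames and each further minute 1798, so 1 further minute boundary passed. Total skipped labels = 18 × 99 + 2 × 1 = 1784.
Non-drop label index = 1783616 + 1784 = 1785400; at 30 labels/s that is 16:31:53:10, i.e. DF 16:31:53;10.

16:31:53;10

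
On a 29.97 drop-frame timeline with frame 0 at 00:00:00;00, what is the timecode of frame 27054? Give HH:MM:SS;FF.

Each 10-minute DF block holds 10 × 60 × 30 − 9 × 2 = 17982 frames. 27054 ÷ 17982 → 1 full block, remainder 9072.
Within the partial block the first minute is 1800 frames and each further minute 1798, so 5 further minute boundaries passed. Total skipped labels = 18 × 1 + 2 × 5 = 28.
Non-drop label index = 27054 + 28 = 27082; at 30 labels/s that is 00:15:02:22, i.e. DF 00:15:02;22.

00:15:02;22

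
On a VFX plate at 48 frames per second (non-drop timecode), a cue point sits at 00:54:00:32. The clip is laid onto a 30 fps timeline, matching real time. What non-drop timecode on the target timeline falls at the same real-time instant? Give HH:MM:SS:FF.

00:54:00:20

Source frame index: (0×3600 + 54×60 + 0) × 48 + 32 = 155552.
Real time: 155552 / (48) = 9722/3 s.
Target frame: (9722/3) × (30) = 97220.
At 30 labels/s: frame 97220 → 00:54:00:20.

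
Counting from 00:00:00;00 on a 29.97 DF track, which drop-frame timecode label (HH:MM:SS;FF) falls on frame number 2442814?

Each 10-minute DF block holds 10 × 60 × 30 − 9 × 2 = 17982 frames. 2442814 ÷ 17982 → 135 full blocks, remainder 15244.
Within the partial block the first minute is 1800 frames and each further minute 1798, so 8 further minute boundaries passed. Total skipped labels = 18 × 135 + 2 × 8 = 2446.
Non-drop label index = 2442814 + 2446 = 2445260; at 30 labels/s that is 22:38:28:20, i.e. DF 22:38:28;20.

22:38:28;20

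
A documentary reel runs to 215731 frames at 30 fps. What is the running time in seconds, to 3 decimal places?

7191.033 seconds

Running time = 215731 × 1/30 = 215731/30 s ≈ 7191.033 s.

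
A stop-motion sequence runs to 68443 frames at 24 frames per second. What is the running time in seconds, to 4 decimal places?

2851.7917 seconds

Running time = 68443 × 1/24 = 68443/24 s ≈ 2851.7917 s.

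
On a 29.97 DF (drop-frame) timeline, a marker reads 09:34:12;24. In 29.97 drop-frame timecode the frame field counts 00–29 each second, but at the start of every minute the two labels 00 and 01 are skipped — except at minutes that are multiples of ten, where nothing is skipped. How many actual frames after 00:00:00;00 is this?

As if non-drop at 30 labels/s: (9 × 3600 + 34 × 60 + 12) × 30 + 24 = 1033584.
Minute boundaries passed: 574; those not divisible by 10: 574 − 57 = 517; dropped labels = 2 × 517 = 1034.
Actual frame index = 1033584 − 1034 = 1032550.

1032550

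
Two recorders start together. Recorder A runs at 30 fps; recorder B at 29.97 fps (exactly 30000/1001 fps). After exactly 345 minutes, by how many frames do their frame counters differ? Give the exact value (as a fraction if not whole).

345 min = 20700 s.
A emits 30 × 20700 = 621000 frames; B emits 30000/1001 × 20700 = 621000000/1001.
Difference = 621000/1001 frames (≈ 620.3796); B is behind A.

621000/1001 frames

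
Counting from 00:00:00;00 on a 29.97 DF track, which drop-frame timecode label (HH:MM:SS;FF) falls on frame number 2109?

00:01:10;11

Each 10-minute DF block holds 10 × 60 × 30 − 9 × 2 = 17982 frames. 2109 ÷ 17982 → 0 full blocks, remainder 2109.
Within the partial block the first minute is 1800 frames and each further minute 1798, so 1 further minute boundary passed. Total skipped labels = 18 × 0 + 2 × 1 = 2.
Non-drop label index = 2109 + 2 = 2111; at 30 labels/s that is 00:01:10:11, i.e. DF 00:01:10;11.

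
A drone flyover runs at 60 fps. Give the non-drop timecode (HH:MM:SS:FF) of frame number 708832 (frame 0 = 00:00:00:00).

03:16:53:52

708832 ÷ 60 = 11813 full seconds, remainder 52 frames.
11813 s = 3 h 16 min 53 s.
Timecode: 03:16:53:52.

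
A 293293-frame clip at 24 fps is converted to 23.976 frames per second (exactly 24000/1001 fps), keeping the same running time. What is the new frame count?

Target frames = source frames × (target rate / source rate) = 293293 × (24000/1001)/(24) = 293293 × 1000/1001 = 293000.

293000 frames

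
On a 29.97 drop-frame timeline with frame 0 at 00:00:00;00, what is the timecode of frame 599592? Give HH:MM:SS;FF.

05:33:26;12

Each 10-minute DF block holds 10 × 60 × 30 − 9 × 2 = 17982 frames. 599592 ÷ 17982 → 33 full blocks, remainder 6186.
Within the partial block the first minute is 1800 frames and each further minute 1798, so 3 further minute boundaries passed. Total skipped labels = 18 × 33 + 2 × 3 = 600.
Non-drop label index = 599592 + 600 = 600192; at 30 labels/s that is 05:33:26:12, i.e. DF 05:33:26;12.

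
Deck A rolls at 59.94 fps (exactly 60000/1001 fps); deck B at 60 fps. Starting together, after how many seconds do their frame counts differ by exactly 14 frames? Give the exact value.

The gap grows by |60 − 60000/1001| = 60/1001 frames per second.
Time for a 14-frame gap: 14 ÷ (60/1001) = 7007/30 s.

7007/30 seconds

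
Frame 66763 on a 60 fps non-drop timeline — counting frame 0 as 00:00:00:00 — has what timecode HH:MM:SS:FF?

00:18:32:43

66763 ÷ 60 = 1112 full seconds, remainder 43 frames.
1112 s = 0 h 18 min 32 s.
Timecode: 00:18:32:43.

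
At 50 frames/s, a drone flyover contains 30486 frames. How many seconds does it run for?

609.72 seconds

Running time = 30486 / (50) = 609.72 s.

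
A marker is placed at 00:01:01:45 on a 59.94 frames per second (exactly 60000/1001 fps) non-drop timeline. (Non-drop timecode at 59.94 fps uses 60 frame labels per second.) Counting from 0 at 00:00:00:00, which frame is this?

frame 3705

Total seconds to the label: (0 × 3600 + 1 × 60 + 1) = 61.
Frame index = 61 × 60 + 45 = 3705.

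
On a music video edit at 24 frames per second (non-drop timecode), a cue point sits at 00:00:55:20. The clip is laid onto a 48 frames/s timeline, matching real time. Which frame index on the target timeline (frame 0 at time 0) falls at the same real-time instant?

frame 2680

Source frame index: (0×3600 + 0×60 + 55) × 24 + 20 = 1340.
Real time: 1340 / (24) = 335/6 s.
Target frame: (335/6) × (48) = 2680.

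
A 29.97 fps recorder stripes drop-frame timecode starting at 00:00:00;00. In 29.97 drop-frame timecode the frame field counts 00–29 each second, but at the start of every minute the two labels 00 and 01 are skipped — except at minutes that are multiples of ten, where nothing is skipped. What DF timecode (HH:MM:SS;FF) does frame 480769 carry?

04:27:21;21

Ten DF minutes hold 17982 frames, so frame 480769 lies in block 26 (frames 467532–485513) with 13237 frames into that block.
The block's first minute is 1800 frames and the rest 1798 each; 13237 frames reaches minute 7, so 26 × 18 + 7 × 2 = 482 labels have been skipped so far.
Adding those back, label number 480769 + 482 = 481251 at 30 labels/s is 16041 s + 21 f = 4 h 27 min 21 s frame 21, i.e. 04:27:21;21.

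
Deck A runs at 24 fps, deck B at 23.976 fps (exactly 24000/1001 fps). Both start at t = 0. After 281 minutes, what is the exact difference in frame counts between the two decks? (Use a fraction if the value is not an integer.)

404640/1001 frames

281 min = 16860 s.
A emits 24 × 16860 = 404640 frames; B emits 24000/1001 × 16860 = 404640000/1001.
Difference = 404640/1001 frames (≈ 404.2358); B is behind A.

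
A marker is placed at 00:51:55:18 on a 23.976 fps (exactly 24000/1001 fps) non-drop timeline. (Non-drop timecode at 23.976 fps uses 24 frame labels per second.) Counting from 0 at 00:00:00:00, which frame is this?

74778

Total seconds to the label: (0 × 3600 + 51 × 60 + 55) = 3115.
Frame index = 3115 × 24 + 18 = 74778.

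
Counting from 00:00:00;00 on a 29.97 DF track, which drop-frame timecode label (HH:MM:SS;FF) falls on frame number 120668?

01:07:06;10

Ten DF minutes hold 17982 frames, so frame 120668 lies in block 6 (frames 107892–125873) with 12776 frames into that block.
The block's first minute is 1800 frames and the rest 1798 each; 12776 frames reaches minute 7, so 6 × 18 + 7 × 2 = 122 labels have been skipped so far.
Adding those back, label number 120668 + 122 = 120790 at 30 labels/s is 4026 s + 10 f = 1 h 7 min 6 s frame 10, i.e. 01:07:06;10.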